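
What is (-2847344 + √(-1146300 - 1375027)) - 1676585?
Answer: -4523929 + I*√2521327 ≈ -4.5239e+6 + 1587.9*I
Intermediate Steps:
(-2847344 + √(-1146300 - 1375027)) - 1676585 = (-2847344 + √(-2521327)) - 1676585 = (-2847344 + I*√2521327) - 1676585 = -4523929 + I*√2521327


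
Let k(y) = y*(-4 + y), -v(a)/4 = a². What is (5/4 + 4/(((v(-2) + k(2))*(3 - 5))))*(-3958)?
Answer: -53433/10 ≈ -5343.3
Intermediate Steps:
v(a) = -4*a²
(5/4 + 4/(((v(-2) + k(2))*(3 - 5))))*(-3958) = (5/4 + 4/(((-4*(-2)² + 2*(-4 + 2))*(3 - 5))))*(-3958) = (5*(¼) + 4/(((-4*4 + 2*(-2))*(-2))))*(-3958) = (5/4 + 4/(((-16 - 4)*(-2))))*(-3958) = (5/4 + 4/((-20*(-2))))*(-3958) = (5/4 + 4/40)*(-3958) = (5/4 + 4*(1/40))*(-3958) = (5/4 + ⅒)*(-3958) = (27/20)*(-3958) = -53433/10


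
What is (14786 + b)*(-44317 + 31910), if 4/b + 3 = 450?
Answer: -82002155822/447 ≈ -1.8345e+8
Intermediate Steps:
b = 4/447 (b = 4/(-3 + 450) = 4/447 ≈ 0.0089485)
(14786 + b)*(-44317 + 31910) = (14786 + 4/447)*(-44317 + 31910) = (6609346/447)*(-12407) = -82002155822/447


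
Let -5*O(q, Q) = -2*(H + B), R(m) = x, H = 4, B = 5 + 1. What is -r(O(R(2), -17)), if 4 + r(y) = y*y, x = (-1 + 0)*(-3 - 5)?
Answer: -12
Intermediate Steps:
B = 6
x = 8 (x = -1*(-8) = 8)
R(m) = 8
O(q, Q) = 4 (O(q, Q) = -(-2)*(4 + 6)/5 = -(-2)*10/5 = -⅕*(-20) = 4)
r(y) = -4 + y² (r(y) = -4 + y*y = -4 + y²)
-r(O(R(2), -17)) = -(-4 + 4²) = -(-4 + 16) = -1*12 = -12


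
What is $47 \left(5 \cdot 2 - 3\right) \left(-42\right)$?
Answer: $-13818$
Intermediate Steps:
$47 \left(5 \cdot 2 - 3\right) \left(-42\right) = 47 \left(10 - 3\right) \left(-42\right) = 47 \cdot 7 \left(-42\right) = 329 \left(-42\right) = -13818$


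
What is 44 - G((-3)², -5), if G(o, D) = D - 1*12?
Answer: 61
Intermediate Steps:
G(o, D) = -12 + D (G(o, D) = D - 12 = -12 + D)
44 - G((-3)², -5) = 44 - (-12 - 5) = 44 - 1*(-17) = 44 + 17 = 61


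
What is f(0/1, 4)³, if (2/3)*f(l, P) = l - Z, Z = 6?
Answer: -729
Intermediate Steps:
f(l, P) = -9 + 3*l/2 (f(l, P) = 3*(l - 1*6)/2 = 3*(l - 6)/2 = 3*(-6 + l)/2 = -9 + 3*l/2)
f(0/1, 4)³ = (-9 + 3*(0/1)/2)³ = (-9 + 3*(0*1)/2)³ = (-9 + (3/2)*0)³ = (-9 + 0)³ = (-9)³ = -729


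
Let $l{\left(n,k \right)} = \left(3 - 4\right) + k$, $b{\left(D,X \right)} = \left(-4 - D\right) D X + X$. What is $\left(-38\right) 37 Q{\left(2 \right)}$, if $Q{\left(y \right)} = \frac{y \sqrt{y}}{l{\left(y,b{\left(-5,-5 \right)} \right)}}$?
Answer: $- 148 \sqrt{2} \approx -209.3$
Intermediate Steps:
$b{\left(D,X \right)} = X + D X \left(-4 - D\right)$ ($b{\left(D,X \right)} = D \left(-4 - D\right) X + X = D X \left(-4 - D\right) + X = X + D X \left(-4 - D\right)$)
$l{\left(n,k \right)} = -1 + k$
$Q{\left(y \right)} = \frac{y^{\frac{3}{2}}}{19}$ ($Q{\left(y \right)} = \frac{y \sqrt{y}}{-1 - 5 \left(1 - \left(-5\right)^{2} - -20\right)} = \frac{y^{\frac{3}{2}}}{-1 - 5 \left(1 - 25 + 20\right)} = \frac{y^{\frac{3}{2}}}{-1 - -20} = \frac{y^{\frac{3}{2}}}{-1 + 20} = \frac{y^{\frac{3}{2}}}{19}$)
$\left(-38\right) 37 Q{\left(2 \right)} = \left(-38\right) 37 \frac{2^{\frac{3}{2}}}{19} = - 1406 \frac{2 \sqrt{2}}{19} = - 148 \sqrt{2}$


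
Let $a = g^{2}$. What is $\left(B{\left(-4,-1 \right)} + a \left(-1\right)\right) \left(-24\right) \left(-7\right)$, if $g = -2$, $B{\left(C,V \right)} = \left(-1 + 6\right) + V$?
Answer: $0$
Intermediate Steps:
$B{\left(C,V \right)} = 5 + V$
$a = 4$ ($a = \left(-2\right)^{2} = 4$)
$\left(B{\left(-4,-1 \right)} + a \left(-1\right)\right) \left(-24\right) \left(-7\right) = \left(\left(5 - 1\right) + 4 \left(-1\right)\right) \left(-24\right) \left(-7\right) = \left(4 - 4\right) \left(-24\right) \left(-7\right) = 0 \left(-24\right) \left(-7\right) = 0 \left(-7\right) = 0$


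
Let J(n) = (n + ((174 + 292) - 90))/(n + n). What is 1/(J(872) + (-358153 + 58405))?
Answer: -109/32672454 ≈ -3.3361e-6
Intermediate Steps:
J(n) = (376 + n)/(2*n) (J(n) = (n + (466 - 90))/((2*n)) = (n + 376)*(1/(2*n)) = (376 + n)*(1/(2*n)) = (376 + n)/(2*n))
1/(J(872) + (-358153 + 58405)) = 1/((½)*(376 + 872)/872 + (-358153 + 58405)) = 1/((½)*(1/872)*1248 - 299748) = 1/(78/109 - 299748) = 1/(-32672454/109) = -109/32672454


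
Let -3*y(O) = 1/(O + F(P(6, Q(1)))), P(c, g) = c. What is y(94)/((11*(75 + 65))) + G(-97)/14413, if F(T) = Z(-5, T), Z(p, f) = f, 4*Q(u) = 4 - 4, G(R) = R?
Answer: -6404059/951258000 ≈ -0.0067322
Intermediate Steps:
Q(u) = 0 (Q(u) = (4 - 4)/4 = (¼)*0 = 0)
F(T) = T
y(O) = -1/(3*(6 + O)) (y(O) = -1/(3*(O + 6)) = -1/(3*(6 + O)))
y(94)/((11*(75 + 65))) + G(-97)/14413 = (-1/(18 + 3*94))/((11*(75 + 65))) - 97/14413 = (-1/(18 + 282))/((11*140)) - 97*1/14413 = -1/300/1540 - 97/14413 = -1*1/300*(1/1540) - 97/14413 = -1/300*1/1540 - 97/14413 = -1/462000 - 97/14413 = -6404059/951258000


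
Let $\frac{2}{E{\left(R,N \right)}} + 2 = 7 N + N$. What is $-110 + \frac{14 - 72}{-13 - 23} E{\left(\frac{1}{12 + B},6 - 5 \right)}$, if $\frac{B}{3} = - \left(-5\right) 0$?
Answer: $- \frac{5911}{54} \approx -109.46$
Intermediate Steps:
$B = 0$ ($B = 3 \left(- \left(-5\right) 0\right) = 3 \left(\left(-1\right) 0\right) = 3 \cdot 0 = 0$)
$E{\left(R,N \right)} = \frac{2}{-2 + 8 N}$ ($E{\left(R,N \right)} = \frac{2}{-2 + \left(7 N + N\right)} = \frac{2}{-2 + 8 N}$)
$-110 + \frac{14 - 72}{-13 - 23} E{\left(\frac{1}{12 + B},6 - 5 \right)} = -110 + \frac{\left(14 - 72\right) \frac{1}{-13 - 23}}{-1 + 4 \left(6 - 5\right)} = -110 + \frac{\left(-58\right) \frac{1}{-36}}{-1 + 4 \cdot 1} = -110 + \frac{\left(-58\right) \left(- \frac{1}{36}\right)}{-1 + 4} = -110 + \frac{29}{18 \cdot 3} = -110 + \frac{29}{18} \cdot \frac{1}{3} = -110 + \frac{29}{54} = - \frac{5911}{54}$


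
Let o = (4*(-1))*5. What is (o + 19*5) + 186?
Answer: 261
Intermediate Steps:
o = -20 (o = -4*5 = -20)
(o + 19*5) + 186 = (-20 + 19*5) + 186 = (-20 + 95) + 186 = 75 + 186 = 261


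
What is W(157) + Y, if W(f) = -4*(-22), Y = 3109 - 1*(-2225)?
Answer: 5422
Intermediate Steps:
Y = 5334 (Y = 3109 + 2225 = 5334)
W(f) = 88
W(157) + Y = 88 + 5334 = 5422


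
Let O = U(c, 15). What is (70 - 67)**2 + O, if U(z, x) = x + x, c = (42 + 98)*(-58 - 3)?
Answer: 39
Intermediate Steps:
c = -8540 (c = 140*(-61) = -8540)
U(z, x) = 2*x
O = 30 (O = 2*15 = 30)
(70 - 67)**2 + O = (70 - 67)**2 + 30 = 3**2 + 30 = 9 + 30 = 39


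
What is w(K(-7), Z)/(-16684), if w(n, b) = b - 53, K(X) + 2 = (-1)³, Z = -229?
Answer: 141/8342 ≈ 0.016902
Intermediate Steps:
K(X) = -3 (K(X) = -2 + (-1)³ = -2 - 1 = -3)
w(n, b) = -53 + b
w(K(-7), Z)/(-16684) = (-53 - 229)/(-16684) = -282*(-1/16684) = 141/8342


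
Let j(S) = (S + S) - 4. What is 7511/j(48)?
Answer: 7511/92 ≈ 81.641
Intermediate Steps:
j(S) = -4 + 2*S (j(S) = 2*S - 4 = -4 + 2*S)
7511/j(48) = 7511/(-4 + 2*48) = 7511/(-4 + 96) = 7511/92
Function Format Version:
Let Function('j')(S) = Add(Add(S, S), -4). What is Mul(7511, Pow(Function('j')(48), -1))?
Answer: Rational(7511, 92) ≈ 81.641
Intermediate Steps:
Function('j')(S) = Add(-4, Mul(2, S)) (Function('j')(S) = Add(Mul(2, S), -4) = Add(-4, Mul(2, S)))
Mul(7511, Pow(Function('j')(48), -1)) = Mul(7511, Pow(Add(-4, Mul(2, 48)), -1)) = Mul(7511, Pow(Add(-4, 96), -1)) = Mul(7511, Pow(92, -1)) = Mul(7511, Rational(1, 92)) = Rational(7511, 92)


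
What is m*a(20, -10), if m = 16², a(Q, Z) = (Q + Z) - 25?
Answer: -3840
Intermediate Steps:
a(Q, Z) = -25 + Q + Z
m = 256
m*a(20, -10) = 256*(-25 + 20 - 10) = 256*(-15) = -3840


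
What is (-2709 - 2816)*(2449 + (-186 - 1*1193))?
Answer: -5911750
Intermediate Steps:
(-2709 - 2816)*(2449 + (-186 - 1*1193)) = -5525*(2449 + (-186 - 1193)) = -5525*(2449 - 1379) = -5525*1070 = -5911750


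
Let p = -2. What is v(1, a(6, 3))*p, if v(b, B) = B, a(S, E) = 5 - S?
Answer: 2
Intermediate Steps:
v(1, a(6, 3))*p = (5 - 1*6)*(-2) = (5 - 6)*(-2) = -1*(-2) = 2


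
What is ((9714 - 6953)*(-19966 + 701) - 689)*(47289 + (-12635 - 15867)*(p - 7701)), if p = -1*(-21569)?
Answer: 21022204321707238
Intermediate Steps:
p = 21569
((9714 - 6953)*(-19966 + 701) - 689)*(47289 + (-12635 - 15867)*(p - 7701)) = ((9714 - 6953)*(-19966 + 701) - 689)*(47289 + (-12635 - 15867)*(21569 - 7701)) = (2761*(-19265) - 689)*(47289 - 28502*13868) = (-53190665 - 689)*(47289 - 395265736) = -53191354*(-395218447) = 21022204321707238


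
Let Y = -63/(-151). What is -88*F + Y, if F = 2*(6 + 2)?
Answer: -212545/151 ≈ -1407.6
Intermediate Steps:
Y = 63/151 (Y = -63*(-1/151) = 63/151 ≈ 0.41722)
F = 16 (F = 2*8 = 16)
-88*F + Y = -88*16 + 63/151 = -1408 + 63/151 = -212545/151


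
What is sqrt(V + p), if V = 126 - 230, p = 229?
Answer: 5*sqrt(5) ≈ 11.180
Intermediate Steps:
V = -104
sqrt(V + p) = sqrt(-104 + 229) = sqrt(125) = 5*sqrt(5)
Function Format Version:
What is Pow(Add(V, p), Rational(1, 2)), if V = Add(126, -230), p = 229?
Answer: Mul(5, Pow(5, Rational(1, 2))) ≈ 11.180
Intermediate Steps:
V = -104
Pow(Add(V, p), Rational(1, 2)) = Pow(Add(-104, 229), Rational(1, 2)) = Pow(125, Rational(1, 2)) = Mul(5, Pow(5, Rational(1, 2)))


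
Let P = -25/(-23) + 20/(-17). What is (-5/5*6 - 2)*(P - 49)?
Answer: 153552/391 ≈ 392.72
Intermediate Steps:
P = -35/391 (P = -25*(-1/23) + 20*(-1/17) = 25/23 - 20/17 = -35/391 ≈ -0.089514)
(-5/5*6 - 2)*(P - 49) = (-5/5*6 - 2)*(-35/391 - 49) = (-5*⅕*6 - 2)*(-19194/391) = (-1*6 - 2)*(-19194/391) = (-6 - 2)*(-19194/391) = -8*(-19194/391) = 153552/391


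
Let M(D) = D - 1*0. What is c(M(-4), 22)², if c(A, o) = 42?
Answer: 1764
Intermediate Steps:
M(D) = D (M(D) = D + 0 = D)
c(M(-4), 22)² = 42² = 1764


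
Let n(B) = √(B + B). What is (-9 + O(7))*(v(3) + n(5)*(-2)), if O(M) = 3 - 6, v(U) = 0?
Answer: 24*√10 ≈ 75.895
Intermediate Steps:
n(B) = √2*√B (n(B) = √(2*B) = √2*√B)
O(M) = -3
(-9 + O(7))*(v(3) + n(5)*(-2)) = (-9 - 3)*(0 + (√2*√5)*(-2)) = -12*(0 + √10*(-2)) = -12*(0 - 2*√10) = -(-24)*√10 = 24*√10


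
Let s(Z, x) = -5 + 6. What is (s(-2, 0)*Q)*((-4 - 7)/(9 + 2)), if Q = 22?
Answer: -22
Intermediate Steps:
s(Z, x) = 1
(s(-2, 0)*Q)*((-4 - 7)/(9 + 2)) = (1*22)*((-4 - 7)/(9 + 2)) = 22*(-11/11) = 22*(-11*1/11) = 22*(-1) = -22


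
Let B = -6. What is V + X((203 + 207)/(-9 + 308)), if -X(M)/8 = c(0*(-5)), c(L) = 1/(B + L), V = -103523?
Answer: -310565/3 ≈ -1.0352e+5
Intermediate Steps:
c(L) = 1/(-6 + L)
X(M) = 4/3 (X(M) = -8/(-6 + 0*(-5)) = -8/(-6 + 0) = -8/(-6) = -8*(-⅙) = 4/3)
V + X((203 + 207)/(-9 + 308)) = -103523 + 4/3 = -310565/3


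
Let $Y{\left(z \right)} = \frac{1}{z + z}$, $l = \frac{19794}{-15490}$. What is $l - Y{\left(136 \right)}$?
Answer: $- \frac{2699729}{2106640} \approx -1.2815$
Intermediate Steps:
$l = - \frac{9897}{7745}$ ($l = 19794 \left(- \frac{1}{15490}\right) = - \frac{9897}{7745} \approx -1.2779$)
$Y{\left(z \right)} = \frac{1}{2 z}$
$l - Y{\left(136 \right)} = - \frac{9897}{7745} - \frac{1}{2 \cdot 136} = - \frac{9897}{7745} - \frac{1}{2} \cdot \frac{1}{136} = - \frac{9897}{7745} - \frac{1}{272} = - \frac{2699729}{2106640}$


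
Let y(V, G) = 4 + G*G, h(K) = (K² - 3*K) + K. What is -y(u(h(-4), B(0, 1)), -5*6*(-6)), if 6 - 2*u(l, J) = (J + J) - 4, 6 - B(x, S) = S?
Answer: -32404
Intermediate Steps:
h(K) = K² - 2*K
B(x, S) = 6 - S
u(l, J) = 5 - J (u(l, J) = 3 - ((J + J) - 4)/2 = 3 - (2*J - 4)/2 = 3 - (-4 + 2*J)/2 = 3 + (2 - J) = 5 - J)
y(V, G) = 4 + G²
-y(u(h(-4), B(0, 1)), -5*6*(-6)) = -(4 + (-5*6*(-6))²) = -(4 + (-30*(-6))²) = -(4 + 180²) = -(4 + 32400) = -1*32404 = -32404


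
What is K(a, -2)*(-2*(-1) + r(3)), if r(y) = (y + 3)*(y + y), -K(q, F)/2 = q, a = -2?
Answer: 152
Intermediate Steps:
K(q, F) = -2*q
r(y) = 2*y*(3 + y) (r(y) = (3 + y)*(2*y) = 2*y*(3 + y))
K(a, -2)*(-2*(-1) + r(3)) = (-2*(-2))*(-2*(-1) + 2*3*(3 + 3)) = 4*(2 + 2*3*6) = 4*(2 + 36) = 4*38 = 152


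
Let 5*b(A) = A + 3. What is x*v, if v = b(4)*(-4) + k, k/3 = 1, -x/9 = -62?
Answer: -7254/5 ≈ -1450.8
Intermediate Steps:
x = 558 (x = -9*(-62) = 558)
b(A) = ⅗ + A/5 (b(A) = (A + 3)/5 = (3 + A)/5 = ⅗ + A/5)
k = 3 (k = 3*1 = 3)
v = -13/5 (v = (⅗ + (⅕)*4)*(-4) + 3 = (⅗ + ⅘)*(-4) + 3 = (7/5)*(-4) + 3 = -28/5 + 3 = -13/5 ≈ -2.6000)
x*v = 558*(-13/5) = -7254/5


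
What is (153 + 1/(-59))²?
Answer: 81468676/3481 ≈ 23404.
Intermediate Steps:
(153 + 1/(-59))² = (153 - 1/59)² = (9026/59)² = 81468676/3481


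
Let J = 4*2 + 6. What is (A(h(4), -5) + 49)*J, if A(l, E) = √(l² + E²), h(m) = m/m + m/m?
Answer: 686 + 14*√29 ≈ 761.39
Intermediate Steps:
h(m) = 2 (h(m) = 1 + 1 = 2)
A(l, E) = √(E² + l²)
J = 14 (J = 8 + 6 = 14)
(A(h(4), -5) + 49)*J = (√((-5)² + 2²) + 49)*14 = (√(25 + 4) + 49)*14 = (√29 + 49)*14 = (49 + √29)*14 = 686 + 14*√29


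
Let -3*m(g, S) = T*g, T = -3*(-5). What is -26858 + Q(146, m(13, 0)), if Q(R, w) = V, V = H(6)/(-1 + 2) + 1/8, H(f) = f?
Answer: -214815/8 ≈ -26852.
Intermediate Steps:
T = 15
m(g, S) = -5*g
V = 49/8 (V = 6/(-1 + 2) + 1/8 = 6/1 + 1/8 = 6*1 + 1/8 = 6 + 1/8 = 49/8 ≈ 6.1250)
Q(R, w) = 49/8
-26858 + Q(146, m(13, 0)) = -26858 + 49/8 = -214815/8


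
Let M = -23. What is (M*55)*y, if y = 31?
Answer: -39215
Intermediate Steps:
(M*55)*y = -23*55*31 = -1265*31 = -39215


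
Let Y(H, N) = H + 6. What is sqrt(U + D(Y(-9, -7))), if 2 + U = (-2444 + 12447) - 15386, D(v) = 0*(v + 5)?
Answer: I*sqrt(5385) ≈ 73.383*I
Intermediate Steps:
Y(H, N) = 6 + H
D(v) = 0 (D(v) = 0*(5 + v) = 0)
U = -5385 (U = -2 + ((-2444 + 12447) - 15386) = -2 + (10003 - 15386) = -2 - 5383 = -5385)
sqrt(U + D(Y(-9, -7))) = sqrt(-5385 + 0) = sqrt(-5385) = I*sqrt(5385)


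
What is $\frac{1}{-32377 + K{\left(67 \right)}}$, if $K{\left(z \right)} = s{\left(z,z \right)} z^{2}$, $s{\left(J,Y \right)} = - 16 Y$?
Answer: $- \frac{1}{4844585} \approx -2.0642 \cdot 10^{-7}$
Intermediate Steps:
$K{\left(z \right)} = - 16 z^{3}$ ($K{\left(z \right)} = - 16 z z^{2} = - 16 z^{3}$)
$\frac{1}{-32377 + K{\left(67 \right)}} = \frac{1}{-32377 - 16 \cdot 67^{3}} = \frac{1}{-32377 - 4812208} = \frac{1}{-4844585} = - \frac{1}{4844585}$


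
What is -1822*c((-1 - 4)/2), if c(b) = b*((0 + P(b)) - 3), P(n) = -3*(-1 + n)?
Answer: 68325/2 ≈ 34163.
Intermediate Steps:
P(n) = 3 - 3*n
c(b) = -3*b² (c(b) = b*((0 + (3 - 3*b)) - 3) = b*((3 - 3*b) - 3) = b*(-3*b) = -3*b²)
-1822*c((-1 - 4)/2) = -(-5466)*((-1 - 4)/2)² = -(-5466)*((-1 - 1*4)*(½))² = -(-5466)*((-1 - 4)*(½))² = -(-5466)*(-5*½)² = -(-5466)*(-5/2)² = -(-5466)*25/4 = -1822*(-75/4) = 68325/2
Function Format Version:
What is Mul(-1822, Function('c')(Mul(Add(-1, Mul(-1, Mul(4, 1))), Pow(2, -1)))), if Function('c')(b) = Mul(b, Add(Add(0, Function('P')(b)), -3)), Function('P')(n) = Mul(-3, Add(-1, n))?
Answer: Rational(68325, 2) ≈ 34163.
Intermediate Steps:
Function('P')(n) = Add(3, Mul(-3, n))
Function('c')(b) = Mul(-3, Pow(b, 2)) (Function('c')(b) = Mul(b, Add(Add(0, Add(3, Mul(-3, b))), -3)) = Mul(b, Add(Add(3, Mul(-3, b)), -3)) = Mul(b, Mul(-3, b)) = Mul(-3, Pow(b, 2)))
Mul(-1822, Function('c')(Mul(Add(-1, Mul(-1, Mul(4, 1))), Pow(2, -1)))) = Mul(-1822, Mul(-3, Pow(Mul(Add(-1, Mul(-1, Mul(4, 1))), Pow(2, -1)), 2))) = Mul(-1822, Mul(-3, Pow(Mul(Add(-1, Mul(-1, 4)), Rational(1, 2)), 2))) = Mul(-1822, Mul(-3, Pow(Mul(Add(-1, -4), Rational(1, 2)), 2))) = Mul(-1822, Mul(-3, Pow(Mul(-5, Rational(1, 2)), 2))) = Mul(-1822, Mul(-3, Pow(Rational(-5, 2), 2))) = Mul(-1822, Mul(-3, Rational(25, 4))) = Mul(-1822, Rational(-75, 4)) = Rational(68325, 2)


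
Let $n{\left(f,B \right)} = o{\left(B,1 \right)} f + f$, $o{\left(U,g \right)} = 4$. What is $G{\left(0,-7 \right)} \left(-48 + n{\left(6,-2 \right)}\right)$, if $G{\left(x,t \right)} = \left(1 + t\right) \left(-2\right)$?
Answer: $-216$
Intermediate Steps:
$G{\left(x,t \right)} = -2 - 2 t$
$n{\left(f,B \right)} = 5 f$ ($n{\left(f,B \right)} = 4 f + f = 5 f$)
$G{\left(0,-7 \right)} \left(-48 + n{\left(6,-2 \right)}\right) = \left(-2 - -14\right) \left(-48 + 5 \cdot 6\right) = \left(-2 + 14\right) \left(-48 + 30\right) = 12 \left(-18\right) = -216$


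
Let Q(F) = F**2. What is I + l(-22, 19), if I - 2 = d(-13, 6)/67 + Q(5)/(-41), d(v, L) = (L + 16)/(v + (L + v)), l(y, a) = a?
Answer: 559669/27470 ≈ 20.374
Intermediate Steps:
d(v, L) = (16 + L)/(L + 2*v)
I = 37739/27470 (I = 2 + (((16 + 6)/(6 + 2*(-13)))/67 + 5**2/(-41)) = 2 + ((22/(6 - 26))*(1/67) + 25*(-1/41)) = 2 + ((22/(-20))*(1/67) - 25/41) = 2 + (-1/20*22*(1/67) - 25/41) = 2 + (-11/10*1/67 - 25/41) = 2 + (-11/670 - 25/41) = 2 - 17201/27470 = 37739/27470 ≈ 1.3738)
I + l(-22, 19) = 37739/27470 + 19 = 559669/27470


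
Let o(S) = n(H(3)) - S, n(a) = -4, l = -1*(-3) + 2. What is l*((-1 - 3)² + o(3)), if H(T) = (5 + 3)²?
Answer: 45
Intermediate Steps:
l = 5 (l = 3 + 2 = 5)
H(T) = 64 (H(T) = 8² = 64)
o(S) = -4 - S
l*((-1 - 3)² + o(3)) = 5*((-1 - 3)² + (-4 - 1*3)) = 5*((-4)² + (-4 - 3)) = 5*(16 - 7) = 5*9 = 45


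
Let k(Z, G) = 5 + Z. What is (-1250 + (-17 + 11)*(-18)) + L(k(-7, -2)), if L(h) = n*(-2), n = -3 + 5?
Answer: -1146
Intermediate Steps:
n = 2
L(h) = -4 (L(h) = 2*(-2) = -4)
(-1250 + (-17 + 11)*(-18)) + L(k(-7, -2)) = (-1250 + (-17 + 11)*(-18)) - 4 = (-1250 - 6*(-18)) - 4 = (-1250 + 108) - 4 = -1142 - 4 = -1146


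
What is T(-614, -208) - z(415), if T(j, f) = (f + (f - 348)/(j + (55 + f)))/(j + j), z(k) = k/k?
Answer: -195724/235469 ≈ -0.83121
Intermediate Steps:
z(k) = 1
T(j, f) = (f + (-348 + f)/(55 + f + j))/(2*j) (T(j, f) = (f + (-348 + f)/(55 + f + j))/((2*j)) = (f + (-348 + f)/(55 + f + j))*(1/(2*j)) = (f + (-348 + f)/(55 + f + j))/(2*j))
T(-614, -208) - z(415) = (1/2)*(-348 + (-208)**2 + 56*(-208) - 208*(-614))/(-614*(55 - 208 - 614)) - 1*1 = (1/2)*(-1/614)*(-348 + 43264 - 11648 + 127712)/(-767) - 1 = (1/2)*(-1/614)*(-1/767)*158980 - 1 = 39745/235469 - 1 = -195724/235469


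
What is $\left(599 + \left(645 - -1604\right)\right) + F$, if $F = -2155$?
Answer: $693$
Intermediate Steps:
$\left(599 + \left(645 - -1604\right)\right) + F = \left(599 + \left(645 - -1604\right)\right) - 2155 = \left(599 + \left(645 + 1604\right)\right) - 2155 = \left(599 + 2249\right) - 2155 = 2848 - 2155 = 693$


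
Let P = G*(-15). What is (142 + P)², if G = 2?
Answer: 12544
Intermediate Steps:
P = -30 (P = 2*(-15) = -30)
(142 + P)² = (142 - 30)² = 112² = 12544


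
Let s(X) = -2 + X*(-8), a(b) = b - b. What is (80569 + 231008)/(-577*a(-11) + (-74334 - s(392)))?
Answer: -103859/23732 ≈ -4.3763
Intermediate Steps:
a(b) = 0
s(X) = -2 - 8*X
(80569 + 231008)/(-577*a(-11) + (-74334 - s(392))) = (80569 + 231008)/(-577*0 + (-74334 - (-2 - 8*392))) = 311577/(0 + (-74334 - (-2 - 3136))) = 311577/(0 + (-74334 - 1*(-3138))) = 311577/(0 + (-74334 + 3138)) = 311577/(0 - 71196) = 311577/(-71196) = 311577*(-1/71196) = -103859/23732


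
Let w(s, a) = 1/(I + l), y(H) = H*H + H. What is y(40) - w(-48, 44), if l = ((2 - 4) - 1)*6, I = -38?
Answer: 91841/56 ≈ 1640.0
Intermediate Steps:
y(H) = H + H² (y(H) = H² + H = H + H²)
l = -18 (l = (-2 - 1)*6 = -3*6 = -18)
w(s, a) = -1/56 (w(s, a) = 1/(-38 - 18) = 1/(-56) = -1/56)
y(40) - w(-48, 44) = 40*(1 + 40) - 1*(-1/56) = 40*41 + 1/56 = 1640 + 1/56 = 91841/56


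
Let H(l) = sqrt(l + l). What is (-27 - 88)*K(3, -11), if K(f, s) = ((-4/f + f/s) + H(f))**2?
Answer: -1074445/1089 + 12190*sqrt(6)/33 ≈ -81.808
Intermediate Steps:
H(l) = sqrt(2)*sqrt(l) (H(l) = sqrt(2*l) = sqrt(2)*sqrt(l))
K(f, s) = (-4/f + f/s + sqrt(2)*sqrt(f))**2 (K(f, s) = ((-4/f + f/s) + sqrt(2)*sqrt(f))**2 = (-4/f + f/s + sqrt(2)*sqrt(f))**2)
(-27 - 88)*K(3, -11) = (-27 - 88)*((3**2 - 4*(-11) - 11*sqrt(2)*3**(3/2))**2/(3**2*(-11)**2)) = -115*(9 + 44 - 11*sqrt(2)*3*sqrt(3))**2/(9*121) = -115*(9 + 44 - 33*sqrt(6))**2/(9*121) = -115*(53 - 33*sqrt(6))**2/(9*121) = -115*(53 - 33*sqrt(6))**2/1089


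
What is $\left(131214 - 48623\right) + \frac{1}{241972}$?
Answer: $\frac{19984709453}{241972} \approx 82591.0$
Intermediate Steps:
$\left(131214 - 48623\right) + \frac{1}{241972} = 82591 + \frac{1}{241972} = \frac{19984709453}{241972}$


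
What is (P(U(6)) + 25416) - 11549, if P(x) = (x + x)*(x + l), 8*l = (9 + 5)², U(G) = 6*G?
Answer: 18223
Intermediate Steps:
l = 49/2 (l = (9 + 5)²/8 = (⅛)*14² = (⅛)*196 = 49/2 ≈ 24.500)
P(x) = 2*x*(49/2 + x) (P(x) = (x + x)*(x + 49/2) = (2*x)*(49/2 + x) = 2*x*(49/2 + x))
(P(U(6)) + 25416) - 11549 = ((6*6)*(49 + 2*(6*6)) + 25416) - 11549 = (36*(49 + 2*36) + 25416) - 11549 = (36*(49 + 72) + 25416) - 11549 = (36*121 + 25416) - 11549 = (4356 + 25416) - 11549 = 29772 - 11549 = 18223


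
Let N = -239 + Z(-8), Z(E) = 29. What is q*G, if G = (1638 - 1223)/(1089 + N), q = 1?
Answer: 415/879 ≈ 0.47213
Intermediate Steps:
N = -210 (N = -239 + 29 = -210)
G = 415/879 (G = (1638 - 1223)/(1089 - 210) = 415/879 ≈ 0.47213)
q*G = 1*(415/879) = 415/879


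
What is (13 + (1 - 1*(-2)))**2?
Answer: 256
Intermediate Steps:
(13 + (1 - 1*(-2)))**2 = (13 + (1 + 2))**2 = (13 + 3)**2 = 16**2 = 256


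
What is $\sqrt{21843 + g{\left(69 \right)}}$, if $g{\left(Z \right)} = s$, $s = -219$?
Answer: $2 \sqrt{5406} \approx 147.05$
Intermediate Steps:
$g{\left(Z \right)} = -219$
$\sqrt{21843 + g{\left(69 \right)}} = \sqrt{21843 - 219} = \sqrt{21624} = 2 \sqrt{5406}$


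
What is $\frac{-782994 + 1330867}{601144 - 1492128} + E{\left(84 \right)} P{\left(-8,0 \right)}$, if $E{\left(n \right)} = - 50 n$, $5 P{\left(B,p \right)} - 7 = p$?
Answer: $- \frac{5239533793}{890984} \approx -5880.6$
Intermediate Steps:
$P{\left(B,p \right)} = \frac{7}{5} + \frac{p}{5}$
$\frac{-782994 + 1330867}{601144 - 1492128} + E{\left(84 \right)} P{\left(-8,0 \right)} = \frac{-782994 + 1330867}{601144 - 1492128} + \left(-50\right) 84 \left(\frac{7}{5} + \frac{1}{5} \cdot 0\right) = \frac{547873}{-890984} - 4200 \left(\frac{7}{5} + 0\right) = 547873 \left(- \frac{1}{890984}\right) - 5880 = - \frac{547873}{890984} - 5880 = - \frac{5239533793}{890984}$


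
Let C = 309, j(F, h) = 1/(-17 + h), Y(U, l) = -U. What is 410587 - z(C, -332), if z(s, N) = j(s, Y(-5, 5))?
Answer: 4927045/12 ≈ 4.1059e+5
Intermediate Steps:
z(s, N) = -1/12 (z(s, N) = 1/(-17 - 1*(-5)) = 1/(-17 + 5) = 1/(-12) = -1/12)
410587 - z(C, -332) = 410587 - 1*(-1/12) = 410587 + 1/12 = 4927045/12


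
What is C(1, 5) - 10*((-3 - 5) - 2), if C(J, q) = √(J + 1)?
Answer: 100 + √2 ≈ 101.41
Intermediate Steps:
C(J, q) = √(1 + J)
C(1, 5) - 10*((-3 - 5) - 2) = √(1 + 1) - 10*((-3 - 5) - 2) = √2 - 10*(-8 - 2) = √2 - 10*(-10) = √2 + 100 = 100 + √2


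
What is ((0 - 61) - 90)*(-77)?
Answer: 11627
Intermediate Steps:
((0 - 61) - 90)*(-77) = (-61 - 90)*(-77) = -151*(-77) = 11627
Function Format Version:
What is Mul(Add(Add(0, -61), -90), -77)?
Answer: 11627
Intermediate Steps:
Mul(Add(Add(0, -61), -90), -77) = Mul(Add(-61, -90), -77) = Mul(-151, -77) = 11627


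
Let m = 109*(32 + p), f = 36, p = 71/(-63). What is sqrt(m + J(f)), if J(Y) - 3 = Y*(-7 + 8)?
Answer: sqrt(1501234)/21 ≈ 58.345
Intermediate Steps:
p = -71/63 (p = 71*(-1/63) = -71/63 ≈ -1.1270)
J(Y) = 3 + Y (J(Y) = 3 + Y*(-7 + 8) = 3 + Y*1 = 3 + Y)
m = 212005/63 (m = 109*(32 - 71/63) = 109*(1945/63) = 212005/63 ≈ 3365.2)
sqrt(m + J(f)) = sqrt(212005/63 + (3 + 36)) = sqrt(212005/63 + 39) = sqrt(214462/63) = sqrt(1501234)/21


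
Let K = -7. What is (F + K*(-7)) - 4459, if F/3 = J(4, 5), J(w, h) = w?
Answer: -4398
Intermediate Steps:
F = 12 (F = 3*4 = 12)
(F + K*(-7)) - 4459 = (12 - 7*(-7)) - 4459 = (12 + 49) - 4459 = 61 - 4459 = -4398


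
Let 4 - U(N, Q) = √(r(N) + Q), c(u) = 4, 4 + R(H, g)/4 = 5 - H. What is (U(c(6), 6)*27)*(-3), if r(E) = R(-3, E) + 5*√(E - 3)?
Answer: -324 + 243*√3 ≈ 96.888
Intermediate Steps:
R(H, g) = 4 - 4*H (R(H, g) = -16 + 4*(5 - H) = -16 + (20 - 4*H) = 4 - 4*H)
r(E) = 16 + 5*√(-3 + E) (r(E) = (4 - 4*(-3)) + 5*√(E - 3) = (4 + 12) + 5*√(-3 + E) = 16 + 5*√(-3 + E))
U(N, Q) = 4 - √(16 + Q + 5*√(-3 + N)) (U(N, Q) = 4 - √((16 + 5*√(-3 + N)) + Q) = 4 - √(16 + Q + 5*√(-3 + N)))
(U(c(6), 6)*27)*(-3) = ((4 - √(16 + 6 + 5*√(-3 + 4)))*27)*(-3) = ((4 - √(16 + 6 + 5*√1))*27)*(-3) = ((4 - √(16 + 6 + 5*1))*27)*(-3) = ((4 - √(16 + 6 + 5))*27)*(-3) = ((4 - √27)*27)*(-3) = ((4 - 3*√3)*27)*(-3) = (108 - 81*√3)*(-3) = -324 + 243*√3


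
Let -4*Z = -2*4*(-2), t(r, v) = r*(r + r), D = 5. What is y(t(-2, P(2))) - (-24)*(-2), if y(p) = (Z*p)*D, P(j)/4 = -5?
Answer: -208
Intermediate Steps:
P(j) = -20 (P(j) = 4*(-5) = -20)
t(r, v) = 2*r² (t(r, v) = r*(2*r) = 2*r²)
Z = -4 (Z = -(-2*4)*(-2)/4 = -(-2)*(-2) = -¼*16 = -4)
y(p) = -20*p (y(p) = -4*p*5 = -20*p)
y(t(-2, P(2))) - (-24)*(-2) = -40*(-2)² - (-24)*(-2) = -40*4 - 6*8 = -20*8 - 48 = -160 - 48 = -208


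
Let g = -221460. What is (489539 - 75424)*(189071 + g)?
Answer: -13412770735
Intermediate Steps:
(489539 - 75424)*(189071 + g) = (489539 - 75424)*(189071 - 221460) = 414115*(-32389) = -13412770735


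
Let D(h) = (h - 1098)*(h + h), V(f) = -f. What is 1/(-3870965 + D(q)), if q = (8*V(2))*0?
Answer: -1/3870965 ≈ -2.5833e-7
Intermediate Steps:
q = 0 (q = (8*(-1*2))*0 = (8*(-2))*0 = -16*0 = 0)
D(h) = 2*h*(-1098 + h) (D(h) = (-1098 + h)*(2*h) = 2*h*(-1098 + h))
1/(-3870965 + D(q)) = 1/(-3870965 + 2*0*(-1098 + 0)) = 1/(-3870965 + 2*0*(-1098)) = 1/(-3870965 + 0) = 1/(-3870965) = -1/3870965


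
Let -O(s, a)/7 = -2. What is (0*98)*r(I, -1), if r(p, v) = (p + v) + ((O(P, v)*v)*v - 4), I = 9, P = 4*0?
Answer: 0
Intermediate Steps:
P = 0
O(s, a) = 14 (O(s, a) = -7*(-2) = 14)
r(p, v) = -4 + p + v + 14*v**2 (r(p, v) = (p + v) + ((14*v)*v - 4) = (p + v) + (14*v**2 - 4) = (p + v) + (-4 + 14*v**2) = -4 + p + v + 14*v**2)
(0*98)*r(I, -1) = (0*98)*(-4 + 9 - 1 + 14*(-1)**2) = 0*(-4 + 9 - 1 + 14*1) = 0*(-4 + 9 - 1 + 14) = 0*18 = 0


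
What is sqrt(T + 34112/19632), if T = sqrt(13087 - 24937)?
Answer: sqrt(2615964 + 7527645*I*sqrt(474))/1227 ≈ 7.4367 + 7.3189*I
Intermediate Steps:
T = 5*I*sqrt(474) (T = sqrt(-11850) = 5*I*sqrt(474) ≈ 108.86*I)
sqrt(T + 34112/19632) = sqrt(5*I*sqrt(474) + 34112/19632) = sqrt(5*I*sqrt(474) + 34112*(1/19632)) = sqrt(5*I*sqrt(474) + 2132/1227) = sqrt(2132/1227 + 5*I*sqrt(474))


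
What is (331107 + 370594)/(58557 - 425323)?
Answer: -701701/366766 ≈ -1.9132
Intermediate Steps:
(331107 + 370594)/(58557 - 425323) = 701701/(-366766) = 701701*(-1/366766) = -701701/366766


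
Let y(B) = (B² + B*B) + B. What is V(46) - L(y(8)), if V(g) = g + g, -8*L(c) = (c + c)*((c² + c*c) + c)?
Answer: 1262444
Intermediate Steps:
y(B) = B + 2*B² (y(B) = (B² + B²) + B = 2*B² + B = B + 2*B²)
L(c) = -c*(c + 2*c²)/4 (L(c) = -(c + c)*((c² + c*c) + c)/8 = -2*c*((c² + c²) + c)/8 = -2*c*(2*c² + c)/8 = -2*c*(c + 2*c²)/8 = -c*(c + 2*c²)/4)
V(g) = 2*g
V(46) - L(y(8)) = 2*46 - (8*(1 + 2*8))²*(-1 - 16*(1 + 2*8))/4 = 92 - (8*(1 + 16))²*(-1 - 16*(1 + 16))/4 = 92 - (8*17)²*(-1 - 16*17)/4 = 92 - 136²*(-1 - 2*136)/4 = 92 - 18496*(-1 - 272)/4 = 92 - 18496*(-273)/4 = 92 - 1*(-1262352) = 92 + 1262352 = 1262444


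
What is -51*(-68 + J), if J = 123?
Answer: -2805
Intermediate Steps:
-51*(-68 + J) = -51*(-68 + 123) = -51*55 = -2805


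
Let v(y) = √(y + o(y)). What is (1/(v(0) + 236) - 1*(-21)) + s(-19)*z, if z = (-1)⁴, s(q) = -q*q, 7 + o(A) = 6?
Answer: -18936744/55697 - I/55697 ≈ -340.0 - 1.7954e-5*I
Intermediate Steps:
o(A) = -1 (o(A) = -7 + 6 = -1)
v(y) = √(-1 + y) (v(y) = √(y - 1) = √(-1 + y))
s(q) = -q²
z = 1
(1/(v(0) + 236) - 1*(-21)) + s(-19)*z = (1/(√(-1 + 0) + 236) - 1*(-21)) - 1*(-19)²*1 = (1/(√(-1) + 236) + 21) - 1*361*1 = (1/(I + 236) + 21) - 361*1 = (1/(236 + I) + 21) - 361 = ((236 - I)/55697 + 21) - 361 = (21 + (236 - I)/55697) - 361 = -340 + (236 - I)/55697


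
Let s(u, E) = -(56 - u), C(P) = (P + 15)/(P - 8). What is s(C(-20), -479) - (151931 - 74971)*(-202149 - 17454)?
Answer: 473218111077/28 ≈ 1.6901e+10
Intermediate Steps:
C(P) = (15 + P)/(-8 + P)
s(u, E) = -56 + u
s(C(-20), -479) - (151931 - 74971)*(-202149 - 17454) = (-56 + (15 - 20)/(-8 - 20)) - (151931 - 74971)*(-202149 - 17454) = (-56 - 5/(-28)) - 76960*(-219603) = (-56 - 1/28*(-5)) - 1*(-16900646880) = (-56 + 5/28) + 16900646880 = -1563/28 + 16900646880 = 473218111077/28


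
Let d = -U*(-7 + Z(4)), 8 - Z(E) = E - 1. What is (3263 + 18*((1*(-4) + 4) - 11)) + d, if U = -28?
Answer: 3009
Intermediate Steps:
Z(E) = 9 - E (Z(E) = 8 - (E - 1) = 8 - (-1 + E) = 8 + (1 - E) = 9 - E)
d = -56 (d = -(-28)*(-7 + (9 - 1*4)) = -(-28)*(-7 + (9 - 4)) = -(-28)*(-7 + 5) = -(-28)*(-2) = -1*56 = -56)
(3263 + 18*((1*(-4) + 4) - 11)) + d = (3263 + 18*((1*(-4) + 4) - 11)) - 56 = (3263 + 18*((-4 + 4) - 11)) - 56 = (3263 + 18*(0 - 11)) - 56 = (3263 + 18*(-11)) - 56 = (3263 - 198) - 56 = 3065 - 56 = 3009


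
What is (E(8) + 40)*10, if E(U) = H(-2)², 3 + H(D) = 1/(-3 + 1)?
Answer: 1045/2 ≈ 522.50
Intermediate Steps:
H(D) = -7/2 (H(D) = -3 + 1/(-3 + 1) = -3 + 1/(-2) = -3 - ½ = -7/2)
E(U) = 49/4 (E(U) = (-7/2)² = 49/4)
(E(8) + 40)*10 = (49/4 + 40)*10 = (209/4)*10 = 1045/2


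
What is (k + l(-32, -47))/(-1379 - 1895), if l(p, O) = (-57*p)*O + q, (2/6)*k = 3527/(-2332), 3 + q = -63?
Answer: 200082189/7634968 ≈ 26.206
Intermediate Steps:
q = -66 (q = -3 - 63 = -66)
k = -10581/2332 (k = 3*(3527/(-2332)) = 3*(3527*(-1/2332)) = 3*(-3527/2332) = -10581/2332 ≈ -4.5373)
l(p, O) = -66 - 57*O*p (l(p, O) = (-57*p)*O - 66 = -57*O*p - 66 = -66 - 57*O*p)
(k + l(-32, -47))/(-1379 - 1895) = (-10581/2332 + (-66 - 57*(-47)*(-32)))/(-1379 - 1895) = (-10581/2332 + (-66 - 85728))/(-3274) = (-10581/2332 - 85794)*(-1/3274) = -200082189/2332*(-1/3274) = 200082189/7634968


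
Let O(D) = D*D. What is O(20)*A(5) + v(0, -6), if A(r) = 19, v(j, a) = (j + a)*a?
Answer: 7636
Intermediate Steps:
v(j, a) = a*(a + j) (v(j, a) = (a + j)*a = a*(a + j))
O(D) = D**2
O(20)*A(5) + v(0, -6) = 20**2*19 - 6*(-6 + 0) = 400*19 - 6*(-6) = 7600 + 36 = 7636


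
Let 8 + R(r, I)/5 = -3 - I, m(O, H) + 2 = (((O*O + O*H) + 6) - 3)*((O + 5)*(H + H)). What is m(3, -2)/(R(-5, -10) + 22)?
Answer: -194/17 ≈ -11.412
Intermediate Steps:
m(O, H) = -2 + 2*H*(5 + O)*(3 + O**2 + H*O) (m(O, H) = -2 + (((O*O + O*H) + 6) - 3)*((O + 5)*(H + H)) = -2 + (((O**2 + H*O) + 6) - 3)*((5 + O)*(2*H)) = -2 + ((6 + O**2 + H*O) - 3)*(2*H*(5 + O)) = -2 + (3 + O**2 + H*O)*(2*H*(5 + O)) = -2 + 2*H*(5 + O)*(3 + O**2 + H*O))
R(r, I) = -55 - 5*I (R(r, I) = -40 + 5*(-3 - I) = -40 + (-15 - 5*I) = -55 - 5*I)
m(3, -2)/(R(-5, -10) + 22) = (-2 + 30*(-2) + 2*(-2)*3**3 + 2*(-2)**2*3**2 + 6*(-2)*3 + 10*(-2)*3**2 + 10*3*(-2)**2)/((-55 - 5*(-10)) + 22) = (-2 - 60 + 2*(-2)*27 + 2*4*9 - 36 + 10*(-2)*9 + 10*3*4)/((-55 + 50) + 22) = (-2 - 60 - 108 + 72 - 36 - 180 + 120)/(-5 + 22) = -194/17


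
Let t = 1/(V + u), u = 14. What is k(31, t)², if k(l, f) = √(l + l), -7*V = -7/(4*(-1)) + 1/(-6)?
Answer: 62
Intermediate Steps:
V = -19/84 (V = -(-7/(4*(-1)) + 1/(-6))/7 = -(-7/(-4) + 1*(-⅙))/7 = -(-7*(-¼) - ⅙)/7 = -(7/4 - ⅙)/7 = -⅐*19/12 = -19/84 ≈ -0.22619)
t = 84/1157 (t = 1/(-19/84 + 14) = 1/(1157/84) = 84/1157 ≈ 0.072602)
k(l, f) = √2*√l (k(l, f) = √(2*l) = √2*√l)
k(31, t)² = (√2*√31)² = (√62)² = 62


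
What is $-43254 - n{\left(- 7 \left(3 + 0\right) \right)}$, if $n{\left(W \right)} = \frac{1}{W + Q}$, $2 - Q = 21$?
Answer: $- \frac{1730159}{40} \approx -43254.0$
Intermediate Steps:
$Q = -19$ ($Q = 2 - 21 = -19$)
$n{\left(W \right)} = \frac{1}{-19 + W}$ ($n{\left(W \right)} = \frac{1}{W - 19} = \frac{1}{-19 + W}$)
$-43254 - n{\left(- 7 \left(3 + 0\right) \right)} = -43254 - \frac{1}{-19 - 7 \left(3 + 0\right)} = -43254 - \frac{1}{-19 - 21} = -43254 - \frac{1}{-40} = -43254 - - \frac{1}{40} = -43254 + \frac{1}{40} = - \frac{1730159}{40}$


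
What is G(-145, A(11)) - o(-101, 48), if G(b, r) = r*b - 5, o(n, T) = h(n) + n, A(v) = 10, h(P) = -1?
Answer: -1353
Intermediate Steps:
o(n, T) = -1 + n
G(b, r) = -5 + b*r (G(b, r) = b*r - 5 = -5 + b*r)
G(-145, A(11)) - o(-101, 48) = (-5 - 145*10) - (-1 - 101) = (-5 - 1450) - 1*(-102) = -1455 + 102 = -1353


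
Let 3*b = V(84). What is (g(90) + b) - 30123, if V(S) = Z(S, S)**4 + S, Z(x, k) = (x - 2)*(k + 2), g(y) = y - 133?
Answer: 2473142920245202/3 ≈ 8.2438e+14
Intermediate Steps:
g(y) = -133 + y
Z(x, k) = (-2 + x)*(2 + k)
V(S) = S + (-4 + S**2)**4 (V(S) = (-4 - 2*S + 2*S + S*S)**4 + S = (-4 - 2*S + 2*S + S**2)**4 + S = (-4 + S**2)**4 + S = S + (-4 + S**2)**4)
b = 2473142920335700/3 (b = (84 + (-4 + 84**2)**4)/3 = (84 + (-4 + 7056)**4)/3 = (84 + 7052**4)/3 = (84 + 2473142920335616)/3 = (1/3)*2473142920335700 = 2473142920335700/3 ≈ 8.2438e+14)
(g(90) + b) - 30123 = ((-133 + 90) + 2473142920335700/3) - 30123 = (-43 + 2473142920335700/3) - 30123 = 2473142920335571/3 - 30123 = 2473142920245202/3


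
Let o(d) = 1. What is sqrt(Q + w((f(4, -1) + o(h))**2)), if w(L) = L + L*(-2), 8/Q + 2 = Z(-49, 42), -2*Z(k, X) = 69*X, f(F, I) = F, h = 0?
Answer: I*sqrt(52646633)/1451 ≈ 5.0005*I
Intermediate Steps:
Z(k, X) = -69*X/2
Q = -8/1451 (Q = 8/(-2 - 69/2*42) = 8/(-2 - 1449) = 8/(-1451) = 8*(-1/1451) = -8/1451 ≈ -0.0055134)
w(L) = -L (w(L) = L - 2*L = -L)
sqrt(Q + w((f(4, -1) + o(h))**2)) = sqrt(-8/1451 - (4 + 1)**2) = sqrt(-8/1451 - 1*5**2) = sqrt(-8/1451 - 1*25) = sqrt(-8/1451 - 25) = sqrt(-36283/1451) = I*sqrt(52646633)/1451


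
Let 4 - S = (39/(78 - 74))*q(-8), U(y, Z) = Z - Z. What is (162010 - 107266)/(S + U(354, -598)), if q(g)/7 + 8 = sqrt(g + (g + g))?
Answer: 60218400/828587 + 14945112*I*sqrt(6)/828587 ≈ 72.676 + 44.181*I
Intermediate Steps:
U(y, Z) = 0
q(g) = -56 + 7*sqrt(3)*sqrt(g) (q(g) = -56 + 7*sqrt(g + (g + g)) = -56 + 7*sqrt(g + 2*g) = -56 + 7*sqrt(3*g) = -56 + 7*(sqrt(3)*sqrt(g)) = -56 + 7*sqrt(3)*sqrt(g))
S = 550 - 273*I*sqrt(6)/2 (S = 4 - 39/(78 - 74)*(-56 + 7*sqrt(3)*sqrt(-8)) = 4 - 39/4*(-56 + 7*sqrt(3)*(2*I*sqrt(2))) = 4 - (1/4)*39*(-56 + 14*I*sqrt(6)) = 4 - 39*(-56 + 14*I*sqrt(6))/4 = 4 - (-546 + 273*I*sqrt(6)/2) = 4 + (546 - 273*I*sqrt(6)/2) = 550 - 273*I*sqrt(6)/2 ≈ 550.0 - 334.36*I)
(162010 - 107266)/(S + U(354, -598)) = (162010 - 107266)/((550 - 273*I*sqrt(6)/2) + 0) = 54744/(550 - 273*I*sqrt(6)/2)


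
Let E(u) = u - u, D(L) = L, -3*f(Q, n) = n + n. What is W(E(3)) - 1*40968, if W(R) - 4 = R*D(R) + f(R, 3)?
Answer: -40966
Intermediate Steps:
f(Q, n) = -2*n/3 (f(Q, n) = -(n + n)/3 = -2*n/3)
E(u) = 0
W(R) = 2 + R² (W(R) = 4 + (R*R - ⅔*3) = 4 + (R² - 2) = 4 + (-2 + R²) = 2 + R²)
W(E(3)) - 1*40968 = (2 + 0²) - 1*40968 = (2 + 0) - 40968 = 2 - 40968 = -40966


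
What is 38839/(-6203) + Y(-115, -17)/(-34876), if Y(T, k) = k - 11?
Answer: -338593820/54083957 ≈ -6.2605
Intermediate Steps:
Y(T, k) = -11 + k
38839/(-6203) + Y(-115, -17)/(-34876) = 38839/(-6203) + (-11 - 17)/(-34876) = 38839*(-1/6203) - 28*(-1/34876) = -38839/6203 + 7/8719 = -338593820/54083957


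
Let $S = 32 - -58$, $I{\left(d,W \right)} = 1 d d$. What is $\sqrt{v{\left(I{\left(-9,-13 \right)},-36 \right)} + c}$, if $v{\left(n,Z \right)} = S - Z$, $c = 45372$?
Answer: $\sqrt{45498} \approx 213.3$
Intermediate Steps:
$I{\left(d,W \right)} = d^{2}$ ($I{\left(d,W \right)} = d d = d^{2}$)
$S = 90$ ($S = 32 + 58 = 90$)
$v{\left(n,Z \right)} = 90 - Z$
$\sqrt{v{\left(I{\left(-9,-13 \right)},-36 \right)} + c} = \sqrt{\left(90 - -36\right) + 45372} = \sqrt{\left(90 + 36\right) + 45372} = \sqrt{126 + 45372} = \sqrt{45498}$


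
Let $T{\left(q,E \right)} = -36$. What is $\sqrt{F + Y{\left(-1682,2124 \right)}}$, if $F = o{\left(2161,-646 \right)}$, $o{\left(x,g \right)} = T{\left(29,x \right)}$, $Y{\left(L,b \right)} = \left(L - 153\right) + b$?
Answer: $\sqrt{253} \approx 15.906$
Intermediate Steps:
$Y{\left(L,b \right)} = -153 + L + b$ ($Y{\left(L,b \right)} = \left(-153 + L\right) + b = -153 + L + b$)
$o{\left(x,g \right)} = -36$
$F = -36$
$\sqrt{F + Y{\left(-1682,2124 \right)}} = \sqrt{-36 - -289} = \sqrt{-36 + 289} = \sqrt{253}$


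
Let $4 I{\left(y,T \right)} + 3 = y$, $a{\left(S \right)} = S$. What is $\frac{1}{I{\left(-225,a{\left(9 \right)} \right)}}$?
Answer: $- \frac{1}{57} \approx -0.017544$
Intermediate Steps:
$I{\left(y,T \right)} = - \frac{3}{4} + \frac{y}{4}$
$\frac{1}{I{\left(-225,a{\left(9 \right)} \right)}} = \frac{1}{- \frac{3}{4} + \frac{1}{4} \left(-225\right)} = \frac{1}{- \frac{3}{4} - \frac{225}{4}} = \frac{1}{-57} = - \frac{1}{57}$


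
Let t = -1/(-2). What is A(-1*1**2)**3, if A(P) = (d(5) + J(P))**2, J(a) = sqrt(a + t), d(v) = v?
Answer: (10 + I*sqrt(2))**6/64 ≈ 11031.0 + 12380.0*I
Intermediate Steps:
t = 1/2 (t = -1*(-1/2) = 1/2 ≈ 0.50000)
J(a) = sqrt(1/2 + a) (J(a) = sqrt(a + 1/2) = sqrt(1/2 + a))
A(P) = (5 + sqrt(2 + 4*P)/2)**2
A(-1*1**2)**3 = ((10 + sqrt(2)*sqrt(1 + 2*(-1*1**2)))**2/4)**3 = ((10 + sqrt(2)*sqrt(1 + 2*(-1*1)))**2/4)**3 = ((10 + sqrt(2)*sqrt(1 + 2*(-1)))**2/4)**3 = ((10 + sqrt(2)*sqrt(1 - 2))**2/4)**3 = ((10 + sqrt(2)*sqrt(-1))**2/4)**3 = ((10 + sqrt(2)*I)**2/4)**3 = ((10 + I*sqrt(2))**2/4)**3 = (10 + I*sqrt(2))**6/64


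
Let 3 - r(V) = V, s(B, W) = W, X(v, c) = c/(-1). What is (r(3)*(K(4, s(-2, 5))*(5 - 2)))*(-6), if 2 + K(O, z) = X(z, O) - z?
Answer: 0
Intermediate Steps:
X(v, c) = -c (X(v, c) = c*(-1) = -c)
K(O, z) = -2 - O - z (K(O, z) = -2 + (-O - z) = -2 - O - z)
r(V) = 3 - V
(r(3)*(K(4, s(-2, 5))*(5 - 2)))*(-6) = ((3 - 1*3)*((-2 - 1*4 - 1*5)*(5 - 2)))*(-6) = ((3 - 3)*((-2 - 4 - 5)*3))*(-6) = (0*(-11*3))*(-6) = (0*(-33))*(-6) = 0*(-6) = 0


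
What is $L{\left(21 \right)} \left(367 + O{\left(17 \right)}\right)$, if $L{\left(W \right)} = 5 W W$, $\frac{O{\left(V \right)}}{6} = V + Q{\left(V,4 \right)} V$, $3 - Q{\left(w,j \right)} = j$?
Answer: $809235$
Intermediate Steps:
$Q{\left(w,j \right)} = 3 - j$
$O{\left(V \right)} = 0$ ($O{\left(V \right)} = 6 \left(V + \left(3 - 4\right) V\right) = 6 \left(V - V\right) = 6 \cdot 0 = 0$)
$L{\left(W \right)} = 5 W^{2}$
$L{\left(21 \right)} \left(367 + O{\left(17 \right)}\right) = 5 \cdot 21^{2} \left(367 + 0\right) = 5 \cdot 441 \cdot 367 = 2205 \cdot 367 = 809235$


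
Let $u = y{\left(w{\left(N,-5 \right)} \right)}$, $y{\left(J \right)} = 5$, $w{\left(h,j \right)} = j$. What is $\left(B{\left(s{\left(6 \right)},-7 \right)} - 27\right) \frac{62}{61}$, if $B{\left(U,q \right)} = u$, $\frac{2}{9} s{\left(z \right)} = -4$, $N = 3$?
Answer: $- \frac{1364}{61} \approx -22.361$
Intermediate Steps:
$s{\left(z \right)} = -18$ ($s{\left(z \right)} = \frac{9}{2} \left(-4\right) = -18$)
$u = 5$
$B{\left(U,q \right)} = 5$
$\left(B{\left(s{\left(6 \right)},-7 \right)} - 27\right) \frac{62}{61} = \left(5 - 27\right) \frac{62}{61} = - 22 \cdot 62 \cdot \frac{1}{61} = \left(-22\right) \frac{62}{61} = - \frac{1364}{61}$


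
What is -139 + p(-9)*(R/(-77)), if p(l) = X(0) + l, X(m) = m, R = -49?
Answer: -1592/11 ≈ -144.73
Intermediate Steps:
p(l) = l (p(l) = 0 + l = l)
-139 + p(-9)*(R/(-77)) = -139 - (-441)/(-77) = -139 - (-441)*(-1)/77 = -139 - 9*7/11 = -139 - 63/11 = -1592/11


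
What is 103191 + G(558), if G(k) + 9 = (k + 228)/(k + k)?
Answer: 19191983/186 ≈ 1.0318e+5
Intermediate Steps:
G(k) = -9 + (228 + k)/(2*k) (G(k) = -9 + (k + 228)/(k + k) = -9 + (228 + k)/((2*k)) = -9 + (228 + k)*(1/(2*k)) = -9 + (228 + k)/(2*k))
103191 + G(558) = 103191 + (-17/2 + 114/558) = 103191 + (-17/2 + 114*(1/558)) = 103191 + (-17/2 + 19/93) = 103191 - 1543/186 = 19191983/186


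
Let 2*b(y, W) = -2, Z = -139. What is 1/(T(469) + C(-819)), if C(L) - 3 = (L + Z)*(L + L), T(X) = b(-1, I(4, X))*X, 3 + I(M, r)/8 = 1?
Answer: 1/1568738 ≈ 6.3745e-7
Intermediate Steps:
I(M, r) = -16 (I(M, r) = -24 + 8*1 = -24 + 8 = -16)
b(y, W) = -1 (b(y, W) = (1/2)*(-2) = -1)
T(X) = -X
C(L) = 3 + 2*L*(-139 + L) (C(L) = 3 + (L - 139)*(L + L) = 3 + (-139 + L)*(2*L) = 3 + 2*L*(-139 + L))
1/(T(469) + C(-819)) = 1/(-1*469 + (3 - 278*(-819) + 2*(-819)**2)) = 1/(-469 + (3 + 227682 + 2*670761)) = 1/(-469 + (3 + 227682 + 1341522)) = 1/(-469 + 1569207) = 1/1568738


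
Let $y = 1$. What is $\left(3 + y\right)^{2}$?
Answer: $16$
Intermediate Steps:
$\left(3 + y\right)^{2} = \left(3 + 1\right)^{2} = 4^{2} = 16$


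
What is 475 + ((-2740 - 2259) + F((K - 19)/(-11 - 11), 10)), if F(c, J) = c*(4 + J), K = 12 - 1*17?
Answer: -49596/11 ≈ -4508.7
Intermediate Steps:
K = -5 (K = 12 - 17 = -5)
475 + ((-2740 - 2259) + F((K - 19)/(-11 - 11), 10)) = 475 + ((-2740 - 2259) + ((-5 - 19)/(-11 - 11))*(4 + 10)) = 475 + (-4999 - 24/(-22)*14) = 475 + (-4999 - 24*(-1/22)*14) = 475 + (-4999 + (12/11)*14) = 475 + (-4999 + 168/11) = 475 - 54821/11 = -49596/11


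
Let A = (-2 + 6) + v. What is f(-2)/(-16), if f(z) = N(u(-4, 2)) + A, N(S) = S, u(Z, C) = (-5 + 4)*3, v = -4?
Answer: 3/16 ≈ 0.18750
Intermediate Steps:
u(Z, C) = -3 (u(Z, C) = -1*3 = -3)
A = 0 (A = (-2 + 6) - 4 = 4 - 4 = 0)
f(z) = -3 (f(z) = -3 + 0 = -3)
f(-2)/(-16) = -3/(-16) = -3*(-1/16) = 3/16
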